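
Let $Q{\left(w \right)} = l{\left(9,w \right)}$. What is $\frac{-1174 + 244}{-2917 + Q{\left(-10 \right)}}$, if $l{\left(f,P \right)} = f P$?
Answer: $\frac{30}{97} \approx 0.30928$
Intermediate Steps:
$l{\left(f,P \right)} = P f$
$Q{\left(w \right)} = 9 w$ ($Q{\left(w \right)} = w 9 = 9 w$)
$\frac{-1174 + 244}{-2917 + Q{\left(-10 \right)}} = \frac{-1174 + 244}{-2917 + 9 \left(-10\right)} = - \frac{930}{-2917 - 90} = - \frac{930}{-3007} = \left(-930\right) \left(- \frac{1}{3007}\right) = \frac{30}{97}$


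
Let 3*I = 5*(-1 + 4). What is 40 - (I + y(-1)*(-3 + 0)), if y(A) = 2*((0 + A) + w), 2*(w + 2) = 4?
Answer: 29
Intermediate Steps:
w = 0 (w = -2 + (½)*4 = -2 + 2 = 0)
I = 5 (I = (5*(-1 + 4))/3 = (5*3)/3 = (⅓)*15 = 5)
y(A) = 2*A (y(A) = 2*((0 + A) + 0) = 2*(A + 0) = 2*A)
40 - (I + y(-1)*(-3 + 0)) = 40 - (5 + (2*(-1))*(-3 + 0)) = 40 - (5 - 2*(-3)) = 40 - (5 + 6) = 40 - 1*11 = 40 - 11 = 29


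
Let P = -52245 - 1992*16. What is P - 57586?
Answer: -141703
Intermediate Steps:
P = -84117 (P = -52245 - 31872 = -84117)
P - 57586 = -84117 - 57586 = -141703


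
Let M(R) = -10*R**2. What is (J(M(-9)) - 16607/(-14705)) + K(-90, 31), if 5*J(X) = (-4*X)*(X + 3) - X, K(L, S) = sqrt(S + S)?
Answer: -7687375063/14705 + sqrt(62) ≈ -5.2277e+5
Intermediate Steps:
K(L, S) = sqrt(2)*sqrt(S) (K(L, S) = sqrt(2*S) = sqrt(2)*sqrt(S))
J(X) = -X/5 - 4*X*(3 + X)/5 (J(X) = ((-4*X)*(X + 3) - X)/5 = ((-4*X)*(3 + X) - X)/5 = (-4*X*(3 + X) - X)/5 = (-X - 4*X*(3 + X))/5 = -X/5 - 4*X*(3 + X)/5)
(J(M(-9)) - 16607/(-14705)) + K(-90, 31) = (-(-10*(-9)**2)*(13 + 4*(-10*(-9)**2))/5 - 16607/(-14705)) + sqrt(2)*sqrt(31) = (-(-10*81)*(13 + 4*(-10*81))/5 - 16607*(-1/14705)) + sqrt(62) = (-1/5*(-810)*(13 + 4*(-810)) + 16607/14705) + sqrt(62) = (-1/5*(-810)*(13 - 3240) + 16607/14705) + sqrt(62) = (-1/5*(-810)*(-3227) + 16607/14705) + sqrt(62) = (-522774 + 16607/14705) + sqrt(62) = -7687375063/14705 + sqrt(62)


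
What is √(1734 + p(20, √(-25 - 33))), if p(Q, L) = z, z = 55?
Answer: √1789 ≈ 42.297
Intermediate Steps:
p(Q, L) = 55
√(1734 + p(20, √(-25 - 33))) = √(1734 + 55) = √1789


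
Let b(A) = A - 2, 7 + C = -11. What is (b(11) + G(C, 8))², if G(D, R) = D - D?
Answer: 81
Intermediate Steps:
C = -18 (C = -7 - 11 = -18)
b(A) = -2 + A
G(D, R) = 0
(b(11) + G(C, 8))² = ((-2 + 11) + 0)² = (9 + 0)² = 9² = 81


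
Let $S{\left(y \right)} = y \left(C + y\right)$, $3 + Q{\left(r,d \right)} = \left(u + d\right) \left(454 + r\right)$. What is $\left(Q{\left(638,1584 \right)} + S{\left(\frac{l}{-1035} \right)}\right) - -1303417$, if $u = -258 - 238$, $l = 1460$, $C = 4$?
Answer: $\frac{106758555478}{42849} \approx 2.4915 \cdot 10^{6}$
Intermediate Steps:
$u = -496$ ($u = -258 - 238 = -496$)
$Q{\left(r,d \right)} = -3 + \left(-496 + d\right) \left(454 + r\right)$
$S{\left(y \right)} = y \left(4 + y\right)$
$\left(Q{\left(638,1584 \right)} + S{\left(\frac{l}{-1035} \right)}\right) - -1303417 = \left(\left(-225187 - 316448 + 454 \cdot 1584 + 1584 \cdot 638\right) + \frac{1460}{-1035} \left(4 + \frac{1460}{-1035}\right)\right) - -1303417 = \left(\left(-225187 - 316448 + 719136 + 1010592\right) + 1460 \left(- \frac{1}{1035}\right) \left(4 + 1460 \left(- \frac{1}{1035}\right)\right)\right) + 1303417 = \left(1188093 - \frac{292 \left(4 - \frac{292}{207}\right)}{207}\right) + 1303417 = \left(1188093 - \frac{156512}{42849}\right) + 1303417 = \frac{50908440445}{42849} + 1303417 = \frac{106758555478}{42849}$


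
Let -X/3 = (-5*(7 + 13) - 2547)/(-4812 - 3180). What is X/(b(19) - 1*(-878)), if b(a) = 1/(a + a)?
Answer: -50293/44442180 ≈ -0.0011317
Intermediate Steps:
b(a) = 1/(2*a)
X = -2647/2664 (X = -3*(-5*(7 + 13) - 2547)/(-4812 - 3180) = -3*(-5*20 - 2547)/(-7992) = -3*(-100 - 2547)*(-1)/7992 = -(-7941)*(-1)/7992 = -3*2647/7992 = -2647/2664 ≈ -0.99362)
X/(b(19) - 1*(-878)) = -2647/(2664*((1/2)/19 - 1*(-878))) = -2647/(2664*((1/2)*(1/19) + 878)) = -2647/(2664*(1/38 + 878)) = -2647/(2664*33365/38) = -2647/2664*38/33365 = -50293/44442180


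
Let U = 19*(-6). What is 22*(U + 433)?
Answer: 7018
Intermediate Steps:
U = -114
22*(U + 433) = 22*(-114 + 433) = 22*319 = 7018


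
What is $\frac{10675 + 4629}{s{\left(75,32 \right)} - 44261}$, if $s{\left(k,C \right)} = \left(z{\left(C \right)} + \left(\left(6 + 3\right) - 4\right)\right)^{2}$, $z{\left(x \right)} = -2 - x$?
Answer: $- \frac{3826}{10855} \approx -0.35246$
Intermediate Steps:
$s{\left(k,C \right)} = \left(3 - C\right)^{2}$ ($s{\left(k,C \right)} = \left(\left(-2 - C\right) + \left(\left(6 + 3\right) - 4\right)\right)^{2} = \left(\left(-2 - C\right) + \left(9 - 4\right)\right)^{2} = \left(\left(-2 - C\right) + 5\right)^{2} = \left(3 - C\right)^{2}$)
$\frac{10675 + 4629}{s{\left(75,32 \right)} - 44261} = \frac{10675 + 4629}{\left(-3 + 32\right)^{2} - 44261} = \frac{15304}{29^{2} - 44261} = \frac{15304}{841 - 44261} = \frac{15304}{-43420} = 15304 \left(- \frac{1}{43420}\right) = - \frac{3826}{10855}$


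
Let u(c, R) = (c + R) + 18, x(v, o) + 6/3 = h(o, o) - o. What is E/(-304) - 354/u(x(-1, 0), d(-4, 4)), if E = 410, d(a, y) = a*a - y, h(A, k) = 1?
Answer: -59753/4408 ≈ -13.556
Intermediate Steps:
d(a, y) = a² - y
x(v, o) = -1 - o (x(v, o) = -2 + (1 - o) = -1 - o)
u(c, R) = 18 + R + c (u(c, R) = (R + c) + 18 = 18 + R + c)
E/(-304) - 354/u(x(-1, 0), d(-4, 4)) = 410/(-304) - 354/(18 + ((-4)² - 1*4) + (-1 - 1*0)) = 410*(-1/304) - 354/(18 + (16 - 4) + (-1 + 0)) = -205/152 - 354/(18 + 12 - 1) = -205/152 - 354/29 = -59753/4408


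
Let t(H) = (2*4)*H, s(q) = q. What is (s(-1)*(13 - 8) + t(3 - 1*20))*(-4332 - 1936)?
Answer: 883788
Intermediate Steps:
t(H) = 8*H
(s(-1)*(13 - 8) + t(3 - 1*20))*(-4332 - 1936) = (-(13 - 8) + 8*(3 - 1*20))*(-4332 - 1936) = (-1*5 + 8*(3 - 20))*(-6268) = (-5 + 8*(-17))*(-6268) = (-5 - 136)*(-6268) = -141*(-6268) = 883788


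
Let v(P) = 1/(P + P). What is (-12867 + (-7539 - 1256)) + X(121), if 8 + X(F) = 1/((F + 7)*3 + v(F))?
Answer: -2013771188/92929 ≈ -21670.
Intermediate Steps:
v(P) = 1/(2*P)
X(F) = -8 + 1/(21 + 1/(2*F) + 3*F) (X(F) = -8 + 1/((F + 7)*3 + 1/(2*F)) = -8 + 1/((7 + F)*3 + 1/(2*F)) = -8 + 1/((21 + 3*F) + 1/(2*F)) = -8 + 1/(21 + 1/(2*F) + 3*F))
(-12867 + (-7539 - 1256)) + X(121) = (-12867 + (-7539 - 1256)) + 2*(-4 - 1*121*(167 + 24*121))/(1 + 6*121*(7 + 121)) = (-12867 - 8795) + 2*(-4 - 1*121*(167 + 2904))/(1 + 6*121*128) = -21662 + 2*(-4 - 1*121*3071)/(1 + 92928) = -21662 + 2*(-4 - 371591)/92929 = -21662 + 2*(1/92929)*(-371595) = -21662 - 743190/92929 = -2013771188/92929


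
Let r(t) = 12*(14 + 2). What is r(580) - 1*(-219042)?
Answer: 219234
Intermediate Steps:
r(t) = 192 (r(t) = 12*16 = 192)
r(580) - 1*(-219042) = 192 - 1*(-219042) = 192 + 219042 = 219234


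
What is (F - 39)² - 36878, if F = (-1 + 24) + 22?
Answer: -36842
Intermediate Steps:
F = 45 (F = 23 + 22 = 45)
(F - 39)² - 36878 = (45 - 39)² - 36878 = 6² - 36878 = 36 - 36878 = -36842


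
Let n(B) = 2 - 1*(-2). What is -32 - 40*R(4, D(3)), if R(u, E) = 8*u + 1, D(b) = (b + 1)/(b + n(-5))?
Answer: -1352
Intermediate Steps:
n(B) = 4 (n(B) = 2 + 2 = 4)
D(b) = (1 + b)/(4 + b) (D(b) = (b + 1)/(b + 4) = (1 + b)/(4 + b))
R(u, E) = 1 + 8*u
-32 - 40*R(4, D(3)) = -32 - 40*(1 + 8*4) = -32 - 40*(1 + 32) = -32 - 40*33 = -32 - 1320 = -1352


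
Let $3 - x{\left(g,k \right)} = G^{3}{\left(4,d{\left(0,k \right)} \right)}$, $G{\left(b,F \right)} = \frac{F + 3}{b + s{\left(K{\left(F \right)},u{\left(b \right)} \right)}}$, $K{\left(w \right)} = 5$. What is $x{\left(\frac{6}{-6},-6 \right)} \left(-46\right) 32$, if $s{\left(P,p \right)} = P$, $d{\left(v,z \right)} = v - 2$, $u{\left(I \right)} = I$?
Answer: $- \frac{3217792}{729} \approx -4414.0$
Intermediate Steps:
$d{\left(v,z \right)} = -2 + v$
$G{\left(b,F \right)} = \frac{3 + F}{5 + b}$ ($G{\left(b,F \right)} = \frac{F + 3}{b + 5} = \frac{3 + F}{5 + b}$)
$x{\left(g,k \right)} = \frac{2186}{729}$ ($x{\left(g,k \right)} = 3 - \left(\frac{3 + \left(-2 + 0\right)}{5 + 4}\right)^{3} = 3 - \left(\frac{3 - 2}{9}\right)^{3} = 3 - \left(\frac{1}{9} \cdot 1\right)^{3} = 3 - \left(\frac{1}{9}\right)^{3} = 3 - \frac{1}{729} = \frac{2186}{729}$)
$x{\left(\frac{6}{-6},-6 \right)} \left(-46\right) 32 = \frac{2186}{729} \left(-46\right) 32 = \left(- \frac{100556}{729}\right) 32 = - \frac{3217792}{729}$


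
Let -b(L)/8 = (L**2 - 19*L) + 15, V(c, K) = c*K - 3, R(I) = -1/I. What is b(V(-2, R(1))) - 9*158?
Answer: -1702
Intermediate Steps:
V(c, K) = -3 + K*c (V(c, K) = K*c - 3 = -3 + K*c)
b(L) = -120 - 8*L**2 + 152*L (b(L) = -8*((L**2 - 19*L) + 15) = -8*(15 + L**2 - 19*L) = -120 - 8*L**2 + 152*L)
b(V(-2, R(1))) - 9*158 = (-120 - 8*(-3 - 1/1*(-2))**2 + 152*(-3 - 1/1*(-2))) - 9*158 = (-120 - 8*(-3 - 1*1*(-2))**2 + 152*(-3 - 1*1*(-2))) - 1422 = (-120 - 8*(-3 - 1*(-2))**2 + 152*(-3 - 1*(-2))) - 1422 = (-120 - 8*(-3 + 2)**2 + 152*(-3 + 2)) - 1422 = (-120 - 8*(-1)**2 + 152*(-1)) - 1422 = (-120 - 8*1 - 152) - 1422 = (-120 - 8 - 152) - 1422 = -280 - 1422 = -1702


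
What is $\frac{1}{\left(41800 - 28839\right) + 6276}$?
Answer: $\frac{1}{19237} \approx 5.1983 \cdot 10^{-5}$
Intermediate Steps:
$\frac{1}{\left(41800 - 28839\right) + 6276} = \frac{1}{12961 + 6276} = \frac{1}{19237}$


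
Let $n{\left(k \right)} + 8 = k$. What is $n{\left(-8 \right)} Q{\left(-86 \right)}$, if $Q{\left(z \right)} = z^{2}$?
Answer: $-118336$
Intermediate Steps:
$n{\left(k \right)} = -8 + k$
$n{\left(-8 \right)} Q{\left(-86 \right)} = \left(-8 - 8\right) \left(-86\right)^{2} = \left(-16\right) 7396 = -118336$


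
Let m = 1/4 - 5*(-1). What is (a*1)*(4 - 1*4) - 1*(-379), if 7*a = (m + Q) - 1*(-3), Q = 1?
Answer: 379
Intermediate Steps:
m = 21/4 (m = ¼ + 5 = 21/4 ≈ 5.2500)
a = 37/28 (a = ((21/4 + 1) - 1*(-3))/7 = (25/4 + 3)/7 = (⅐)*(37/4) = 37/28 ≈ 1.3214)
(a*1)*(4 - 1*4) - 1*(-379) = ((37/28)*1)*(4 - 1*4) - 1*(-379) = 37*(4 - 4)/28 + 379 = (37/28)*0 + 379 = 0 + 379 = 379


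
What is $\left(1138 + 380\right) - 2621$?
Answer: $-1103$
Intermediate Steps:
$\left(1138 + 380\right) - 2621 = 1518 - 2621 = -1103$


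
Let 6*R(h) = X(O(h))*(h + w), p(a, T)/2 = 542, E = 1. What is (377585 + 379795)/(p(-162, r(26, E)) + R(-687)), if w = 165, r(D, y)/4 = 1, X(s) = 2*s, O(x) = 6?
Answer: 37869/2 ≈ 18935.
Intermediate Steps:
r(D, y) = 4 (r(D, y) = 4*1 = 4)
p(a, T) = 1084 (p(a, T) = 2*542 = 1084)
R(h) = 330 + 2*h (R(h) = ((2*6)*(h + 165))/6 = (12*(165 + h))/6 = (1980 + 12*h)/6 = 330 + 2*h)
(377585 + 379795)/(p(-162, r(26, E)) + R(-687)) = (377585 + 379795)/(1084 + (330 + 2*(-687))) = 757380/(1084 + (330 - 1374)) = 757380/(1084 - 1044) = 757380/40 = 757380*(1/40) = 37869/2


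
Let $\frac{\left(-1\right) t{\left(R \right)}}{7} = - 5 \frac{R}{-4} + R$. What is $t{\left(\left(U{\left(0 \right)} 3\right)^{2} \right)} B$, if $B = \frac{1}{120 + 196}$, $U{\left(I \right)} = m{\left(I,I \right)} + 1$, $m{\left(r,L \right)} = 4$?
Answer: $- \frac{14175}{1264} \approx -11.214$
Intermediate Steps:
$U{\left(I \right)} = 5$ ($U{\left(I \right)} = 4 + 1 = 5$)
$t{\left(R \right)} = - \frac{63 R}{4}$ ($t{\left(R \right)} = - 7 \left(- 5 \frac{R}{-4} + R\right) = - 7 \left(- 5 R \left(- \frac{1}{4}\right) + R\right) = - 7 \left(- 5 \left(- \frac{R}{4}\right) + R\right) = - 7 \left(\frac{5 R}{4} + R\right) = - 7 \frac{9 R}{4} = - \frac{63 R}{4}$)
$B = \frac{1}{316} \approx 0.0031646$
$t{\left(\left(U{\left(0 \right)} 3\right)^{2} \right)} B = - \frac{63 \left(5 \cdot 3\right)^{2}}{4} \cdot \frac{1}{316} = - \frac{63 \cdot 15^{2}}{4} \cdot \frac{1}{316} = \left(- \frac{63}{4}\right) 225 \cdot \frac{1}{316} = \left(- \frac{14175}{4}\right) \frac{1}{316} = - \frac{14175}{1264}$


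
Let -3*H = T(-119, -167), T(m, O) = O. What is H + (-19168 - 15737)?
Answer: -104548/3 ≈ -34849.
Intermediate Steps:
H = 167/3 (H = -1/3*(-167) = 167/3 ≈ 55.667)
H + (-19168 - 15737) = 167/3 + (-19168 - 15737) = 167/3 - 34905 = -104548/3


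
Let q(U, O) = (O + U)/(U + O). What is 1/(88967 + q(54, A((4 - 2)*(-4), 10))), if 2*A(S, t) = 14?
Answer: 1/88968 ≈ 1.1240e-5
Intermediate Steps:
A(S, t) = 7 (A(S, t) = (1/2)*14 = 7)
q(U, O) = 1 (q(U, O) = (O + U)/(O + U) = 1)
1/(88967 + q(54, A((4 - 2)*(-4), 10))) = 1/(88967 + 1) = 1/88968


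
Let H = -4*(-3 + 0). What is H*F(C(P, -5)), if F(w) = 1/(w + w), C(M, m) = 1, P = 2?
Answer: 6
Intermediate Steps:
F(w) = 1/(2*w)
H = 12 (H = -4*(-3) = 12)
H*F(C(P, -5)) = 12*((1/2)/1) = 12*((1/2)*1) = 12*(1/2) = 6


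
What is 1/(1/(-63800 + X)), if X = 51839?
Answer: -11961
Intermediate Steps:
1/(1/(-63800 + X)) = 1/(1/(-63800 + 51839)) = 1/(1/(-11961)) = 1/(-1/11961) = -11961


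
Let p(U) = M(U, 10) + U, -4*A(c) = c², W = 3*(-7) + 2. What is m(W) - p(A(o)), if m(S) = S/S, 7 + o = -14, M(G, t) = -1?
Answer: 449/4 ≈ 112.25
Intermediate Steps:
W = -19 (W = -21 + 2 = -19)
o = -21 (o = -7 - 14 = -21)
A(c) = -c²/4
m(S) = 1
p(U) = -1 + U
m(W) - p(A(o)) = 1 - (-1 - ¼*(-21)²) = 1 - (-1 - ¼*441) = 1 - (-1 - 441/4) = 1 - 1*(-445/4) = 1 + 445/4 = 449/4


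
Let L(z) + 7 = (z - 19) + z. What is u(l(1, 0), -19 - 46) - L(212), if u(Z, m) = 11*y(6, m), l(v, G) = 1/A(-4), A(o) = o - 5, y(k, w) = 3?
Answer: -365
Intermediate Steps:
A(o) = -5 + o
l(v, G) = -⅑ (l(v, G) = 1/(-5 - 4) = 1/(-9) = -⅑)
L(z) = -26 + 2*z (L(z) = -7 + ((z - 19) + z) = -7 + ((-19 + z) + z) = -7 + (-19 + 2*z) = -26 + 2*z)
u(Z, m) = 33 (u(Z, m) = 11*3 = 33)
u(l(1, 0), -19 - 46) - L(212) = 33 - (-26 + 2*212) = 33 - (-26 + 424) = 33 - 1*398 = 33 - 398 = -365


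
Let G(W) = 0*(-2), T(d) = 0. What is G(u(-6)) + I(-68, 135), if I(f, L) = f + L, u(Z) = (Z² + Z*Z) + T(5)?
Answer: 67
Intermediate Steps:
u(Z) = 2*Z² (u(Z) = (Z² + Z*Z) + 0 = (Z² + Z²) + 0 = 2*Z² + 0 = 2*Z²)
G(W) = 0
I(f, L) = L + f
G(u(-6)) + I(-68, 135) = 0 + (135 - 68) = 0 + 67 = 67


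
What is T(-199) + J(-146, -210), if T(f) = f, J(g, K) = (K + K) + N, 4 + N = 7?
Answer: -616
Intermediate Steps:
N = 3 (N = -4 + 7 = 3)
J(g, K) = 3 + 2*K (J(g, K) = (K + K) + 3 = 2*K + 3 = 3 + 2*K)
T(-199) + J(-146, -210) = -199 + (3 + 2*(-210)) = -199 + (3 - 420) = -199 - 417 = -616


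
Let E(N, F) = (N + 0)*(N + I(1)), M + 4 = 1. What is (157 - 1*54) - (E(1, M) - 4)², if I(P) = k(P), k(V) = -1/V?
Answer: 87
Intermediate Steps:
I(P) = -1/P
M = -3 (M = -4 + 1 = -3)
E(N, F) = N*(-1 + N) (E(N, F) = (N + 0)*(N - 1/1) = N*(N - 1*1) = N*(N - 1) = N*(-1 + N))
(157 - 1*54) - (E(1, M) - 4)² = (157 - 1*54) - (1*(-1 + 1) - 4)² = (157 - 54) - (1*0 - 4)² = 103 - (0 - 4)² = 103 - 1*(-4)² = 103 - 1*16 = 103 - 16 = 87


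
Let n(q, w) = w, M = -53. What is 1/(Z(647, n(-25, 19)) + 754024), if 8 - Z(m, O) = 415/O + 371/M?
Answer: 19/14326326 ≈ 1.3262e-6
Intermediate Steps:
Z(m, O) = 15 - 415/O (Z(m, O) = 8 - (415/O + 371/(-53)) = 8 - (415/O + 371*(-1/53)) = 8 - (415/O - 7) = 8 - (-7 + 415/O) = 8 + (7 - 415/O) = 15 - 415/O)
1/(Z(647, n(-25, 19)) + 754024) = 1/((15 - 415/19) + 754024) = 1/(-130/19 + 754024) = 1/(14326326/19) = 19/14326326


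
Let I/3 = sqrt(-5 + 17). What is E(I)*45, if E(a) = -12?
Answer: -540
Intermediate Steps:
I = 6*sqrt(3) (I = 3*sqrt(-5 + 17) = 3*sqrt(12) = 3*(2*sqrt(3)) = 6*sqrt(3) ≈ 10.392)
E(I)*45 = -12*45 = -540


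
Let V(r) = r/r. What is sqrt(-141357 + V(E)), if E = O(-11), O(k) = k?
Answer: 2*I*sqrt(35339) ≈ 375.97*I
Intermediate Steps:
E = -11
V(r) = 1
sqrt(-141357 + V(E)) = sqrt(-141357 + 1) = sqrt(-141356) = 2*I*sqrt(35339)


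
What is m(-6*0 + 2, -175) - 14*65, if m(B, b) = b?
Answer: -1085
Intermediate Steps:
m(-6*0 + 2, -175) - 14*65 = -175 - 14*65 = -175 - 910 = -1085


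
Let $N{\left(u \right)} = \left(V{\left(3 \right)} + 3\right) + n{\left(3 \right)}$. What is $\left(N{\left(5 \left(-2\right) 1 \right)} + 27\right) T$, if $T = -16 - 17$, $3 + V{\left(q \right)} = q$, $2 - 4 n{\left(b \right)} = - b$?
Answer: $- \frac{4125}{4} \approx -1031.3$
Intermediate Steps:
$n{\left(b \right)} = \frac{1}{2} + \frac{b}{4}$ ($n{\left(b \right)} = \frac{1}{2} - \frac{\left(-1\right) b}{4} = \frac{1}{2} + \frac{b}{4}$)
$V{\left(q \right)} = -3 + q$
$N{\left(u \right)} = \frac{17}{4}$ ($N{\left(u \right)} = \left(\left(-3 + 3\right) + 3\right) + \left(\frac{1}{2} + \frac{1}{4} \cdot 3\right) = \left(0 + 3\right) + \left(\frac{1}{2} + \frac{3}{4}\right) = 3 + \frac{5}{4} = \frac{17}{4}$)
$T = -33$ ($T = -16 - 17 = -33$)
$\left(N{\left(5 \left(-2\right) 1 \right)} + 27\right) T = \left(\frac{17}{4} + 27\right) \left(-33\right) = \frac{125}{4} \left(-33\right) = - \frac{4125}{4}$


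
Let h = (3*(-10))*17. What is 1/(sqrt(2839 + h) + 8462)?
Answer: 8462/71603115 - sqrt(2329)/71603115 ≈ 0.00011751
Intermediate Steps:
h = -510 (h = -30*17 = -510)
1/(sqrt(2839 + h) + 8462) = 1/(sqrt(2839 - 510) + 8462) = 1/(sqrt(2329) + 8462) = 1/(8462 + sqrt(2329))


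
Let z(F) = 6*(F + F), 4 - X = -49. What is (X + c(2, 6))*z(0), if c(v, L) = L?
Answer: 0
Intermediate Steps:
X = 53 (X = 4 - 1*(-49) = 4 + 49 = 53)
z(F) = 12*F (z(F) = 6*(2*F) = 12*F)
(X + c(2, 6))*z(0) = (53 + 6)*(12*0) = 59*0 = 0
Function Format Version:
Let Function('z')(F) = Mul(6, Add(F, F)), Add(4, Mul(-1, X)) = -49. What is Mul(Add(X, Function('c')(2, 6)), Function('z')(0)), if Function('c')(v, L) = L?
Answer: 0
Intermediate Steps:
X = 53 (X = Add(4, Mul(-1, -49)) = Add(4, 49) = 53)
Function('z')(F) = Mul(12, F) (Function('z')(F) = Mul(6, Mul(2, F)) = Mul(12, F))
Mul(Add(X, Function('c')(2, 6)), Function('z')(0)) = Mul(Add(53, 6), Mul(12, 0)) = Mul(59, 0) = 0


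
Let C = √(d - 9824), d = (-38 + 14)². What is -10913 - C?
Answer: -10913 - 68*I*√2 ≈ -10913.0 - 96.167*I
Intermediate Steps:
d = 576 (d = (-24)² = 576)
C = 68*I*√2 (C = √(576 - 9824) = √(-9248) = 68*I*√2 ≈ 96.167*I)
-10913 - C = -10913 - 68*I*√2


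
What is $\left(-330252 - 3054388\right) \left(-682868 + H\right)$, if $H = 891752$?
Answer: $-706997141760$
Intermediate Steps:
$\left(-330252 - 3054388\right) \left(-682868 + H\right) = \left(-330252 - 3054388\right) \left(-682868 + 891752\right) = \left(-3384640\right) 208884 = -706997141760$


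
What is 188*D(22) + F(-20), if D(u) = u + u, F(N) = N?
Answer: 8252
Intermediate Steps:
D(u) = 2*u
188*D(22) + F(-20) = 188*(2*22) - 20 = 188*44 - 20 = 8272 - 20 = 8252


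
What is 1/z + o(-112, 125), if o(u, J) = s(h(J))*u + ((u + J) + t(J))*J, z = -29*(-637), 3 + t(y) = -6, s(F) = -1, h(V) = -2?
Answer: 11305477/18473 ≈ 612.00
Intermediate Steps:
t(y) = -9 (t(y) = -3 - 6 = -9)
z = 18473
o(u, J) = -u + J*(-9 + J + u) (o(u, J) = -u + ((u + J) - 9)*J = -u + ((J + u) - 9)*J = -u + (-9 + J + u)*J = -u + J*(-9 + J + u))
1/z + o(-112, 125) = 1/18473 + (125² - 1*(-112) - 9*125 + 125*(-112)) = 1/18473 + (15625 + 112 - 1125 - 14000) = 1/18473 + 612 = 11305477/18473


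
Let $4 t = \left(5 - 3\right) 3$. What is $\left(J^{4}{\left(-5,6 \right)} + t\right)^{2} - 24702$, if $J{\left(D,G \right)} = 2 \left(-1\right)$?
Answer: $- \frac{97583}{4} \approx -24396.0$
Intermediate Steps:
$J{\left(D,G \right)} = -2$
$t = \frac{3}{2}$ ($t = \frac{\left(5 - 3\right) 3}{4} = \frac{2 \cdot 3}{4} = \frac{1}{4} \cdot 6 = \frac{3}{2} \approx 1.5$)
$\left(J^{4}{\left(-5,6 \right)} + t\right)^{2} - 24702 = \left(\left(-2\right)^{4} + \frac{3}{2}\right)^{2} - 24702 = \left(16 + \frac{3}{2}\right)^{2} - 24702 = \left(\frac{35}{2}\right)^{2} - 24702 = \frac{1225}{4} - 24702 = - \frac{97583}{4}$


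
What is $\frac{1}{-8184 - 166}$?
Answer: $- \frac{1}{8350} \approx -0.00011976$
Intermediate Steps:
$\frac{1}{-8184 - 166} = \frac{1}{-8350} = - \frac{1}{8350}$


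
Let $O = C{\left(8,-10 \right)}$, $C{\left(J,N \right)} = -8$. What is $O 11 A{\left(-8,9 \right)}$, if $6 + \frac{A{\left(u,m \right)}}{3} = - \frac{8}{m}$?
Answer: $\frac{5456}{3} \approx 1818.7$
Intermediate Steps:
$A{\left(u,m \right)} = -18 - \frac{24}{m}$ ($A{\left(u,m \right)} = -18 + 3 \left(- \frac{8}{m}\right) = -18 - \frac{24}{m}$)
$O = -8$
$O 11 A{\left(-8,9 \right)} = \left(-8\right) 11 \left(-18 - \frac{24}{9}\right) = - 88 \left(-18 - \frac{8}{3}\right) = \left(-88\right) \left(- \frac{62}{3}\right) = \frac{5456}{3}$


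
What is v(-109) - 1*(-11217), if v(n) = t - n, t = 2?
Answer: 11328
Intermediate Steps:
v(n) = 2 - n
v(-109) - 1*(-11217) = (2 - 1*(-109)) - 1*(-11217) = (2 + 109) + 11217 = 111 + 11217 = 11328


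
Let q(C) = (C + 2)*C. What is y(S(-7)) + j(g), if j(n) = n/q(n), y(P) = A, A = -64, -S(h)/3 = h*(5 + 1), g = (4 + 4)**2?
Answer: -4223/66 ≈ -63.985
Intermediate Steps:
g = 64 (g = 8**2 = 64)
q(C) = C*(2 + C) (q(C) = (2 + C)*C = C*(2 + C))
S(h) = -18*h (S(h) = -3*h*(5 + 1) = -3*h*6 = -18*h)
y(P) = -64
j(n) = 1/(2 + n) (j(n) = n/((n*(2 + n))) = n*(1/(n*(2 + n))) = 1/(2 + n))
y(S(-7)) + j(g) = -64 + 1/(2 + 64) = -64 + 1/66 = -4223/66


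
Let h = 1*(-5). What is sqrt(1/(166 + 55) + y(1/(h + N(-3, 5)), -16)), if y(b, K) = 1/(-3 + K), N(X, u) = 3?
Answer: I*sqrt(848198)/4199 ≈ 0.21933*I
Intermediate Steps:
h = -5
sqrt(1/(166 + 55) + y(1/(h + N(-3, 5)), -16)) = sqrt(1/(166 + 55) + 1/(-3 - 16)) = sqrt(1/221 + 1/(-19)) = sqrt(1/221 - 1/19) = sqrt(-202/4199) = I*sqrt(848198)/4199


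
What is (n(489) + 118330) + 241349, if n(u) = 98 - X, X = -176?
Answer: 359953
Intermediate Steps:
n(u) = 274 (n(u) = 98 - 1*(-176) = 98 + 176 = 274)
(n(489) + 118330) + 241349 = (274 + 118330) + 241349 = 118604 + 241349 = 359953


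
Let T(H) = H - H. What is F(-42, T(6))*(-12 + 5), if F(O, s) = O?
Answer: 294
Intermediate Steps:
T(H) = 0
F(-42, T(6))*(-12 + 5) = -42*(-12 + 5) = -42*(-7) = 294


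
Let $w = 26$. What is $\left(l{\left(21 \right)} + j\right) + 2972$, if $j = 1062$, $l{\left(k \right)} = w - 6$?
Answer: $4054$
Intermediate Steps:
$l{\left(k \right)} = 20$ ($l{\left(k \right)} = 26 - 6 = 20$)
$\left(l{\left(21 \right)} + j\right) + 2972 = \left(20 + 1062\right) + 2972 = 1082 + 2972 = 4054$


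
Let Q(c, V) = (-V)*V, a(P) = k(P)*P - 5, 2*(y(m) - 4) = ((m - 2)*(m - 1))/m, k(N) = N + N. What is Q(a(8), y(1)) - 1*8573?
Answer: -8589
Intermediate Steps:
k(N) = 2*N
y(m) = 4 + (-1 + m)*(-2 + m)/(2*m) (y(m) = 4 + (((m - 2)*(m - 1))/m)/2 = 4 + (((-2 + m)*(-1 + m))/m)/2 = 4 + (((-1 + m)*(-2 + m))/m)/2 = 4 + ((-1 + m)*(-2 + m)/m)/2 = 4 + (-1 + m)*(-2 + m)/(2*m))
a(P) = -5 + 2*P**2 (a(P) = (2*P)*P - 5 = 2*P**2 - 5 = -5 + 2*P**2)
Q(c, V) = -V**2
Q(a(8), y(1)) - 1*8573 = -((1/2)*(2 + 1*(5 + 1))/1)**2 - 1*8573 = -((1/2)*1*(2 + 1*6))**2 - 8573 = -((1/2)*1*(2 + 6))**2 - 8573 = -((1/2)*1*8)**2 - 8573 = -1*4**2 - 8573 = -1*16 - 8573 = -16 - 8573 = -8589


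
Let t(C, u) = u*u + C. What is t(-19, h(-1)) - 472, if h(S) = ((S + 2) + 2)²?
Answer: -410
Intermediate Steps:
h(S) = (4 + S)² (h(S) = ((2 + S) + 2)² = (4 + S)²)
t(C, u) = C + u² (t(C, u) = u² + C = C + u²)
t(-19, h(-1)) - 472 = (-19 + ((4 - 1)²)²) - 472 = (-19 + (3²)²) - 472 = (-19 + 9²) - 472 = (-19 + 81) - 472 = 62 - 472 = -410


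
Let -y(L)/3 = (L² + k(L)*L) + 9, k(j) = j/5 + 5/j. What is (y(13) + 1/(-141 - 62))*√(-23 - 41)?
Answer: -5281288*I/1015 ≈ -5203.2*I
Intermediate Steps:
k(j) = 5/j + j/5 (k(j) = j*(⅕) + 5/j = j/5 + 5/j = 5/j + j/5)
y(L) = -27 - 3*L² - 3*L*(5/L + L/5) (y(L) = -3*((L² + (5/L + L/5)*L) + 9) = -3*((L² + L*(5/L + L/5)) + 9) = -3*(9 + L² + L*(5/L + L/5)) = -27 - 3*L² - 3*L*(5/L + L/5))
(y(13) + 1/(-141 - 62))*√(-23 - 41) = ((-42 - 18/5*13²) + 1/(-141 - 62))*√(-23 - 41) = ((-42 - 18/5*169) + 1/(-203))*√(-64) = ((-42 - 3042/5) - 1/203)*(8*I) = (-3252/5 - 1/203)*(8*I) = -5281288*I/1015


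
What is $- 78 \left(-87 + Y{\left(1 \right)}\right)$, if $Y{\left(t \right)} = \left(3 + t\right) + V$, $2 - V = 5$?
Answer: $6708$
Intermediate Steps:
$V = -3$ ($V = 2 - 5 = -3$)
$Y{\left(t \right)} = t$ ($Y{\left(t \right)} = \left(3 + t\right) - 3 = t$)
$- 78 \left(-87 + Y{\left(1 \right)}\right) = - 78 \left(-87 + 1\right) = \left(-78\right) \left(-86\right) = 6708$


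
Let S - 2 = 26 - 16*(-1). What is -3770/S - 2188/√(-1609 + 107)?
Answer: -1885/22 + 1094*I*√1502/751 ≈ -85.682 + 56.456*I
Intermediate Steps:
S = 44 (S = 2 + (26 - 16*(-1)) = 2 + (26 + 16) = 2 + 42 = 44)
-3770/S - 2188/√(-1609 + 107) = -3770/44 - 2188/√(-1609 + 107) = -3770*1/44 - 2188*(-I*√1502/1502) = -1885/22 - 2188*(-I*√1502/1502) = -1885/22 - (-1094)*I*√1502/751 = -1885/22 + 1094*I*√1502/751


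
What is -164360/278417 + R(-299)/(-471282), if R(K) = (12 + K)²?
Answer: -2048833457/2677814706 ≈ -0.76511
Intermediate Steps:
-164360/278417 + R(-299)/(-471282) = -164360/278417 + (12 - 299)²/(-471282) = -164360*1/278417 + (-287)²*(-1/471282) = -164360/278417 + 82369*(-1/471282) = -164360/278417 - 1681/9618 = -2048833457/2677814706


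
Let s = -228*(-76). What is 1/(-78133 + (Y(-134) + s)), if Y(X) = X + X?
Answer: -1/61073 ≈ -1.6374e-5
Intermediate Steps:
Y(X) = 2*X
s = 17328
1/(-78133 + (Y(-134) + s)) = 1/(-78133 + (2*(-134) + 17328)) = 1/(-78133 + (-268 + 17328)) = 1/(-78133 + 17060) = 1/(-61073) = -1/61073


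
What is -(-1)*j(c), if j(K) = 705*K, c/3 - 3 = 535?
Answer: 1137870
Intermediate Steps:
c = 1614 (c = 9 + 3*535 = 9 + 1605 = 1614)
-(-1)*j(c) = -(-1)*705*1614 = -(-1)*1137870 = -1*(-1137870) = 1137870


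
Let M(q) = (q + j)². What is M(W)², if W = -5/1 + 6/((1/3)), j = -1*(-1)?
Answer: 38416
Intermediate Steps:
j = 1
W = 13 (W = -5*1 + 6/((1*(⅓))) = -5 + 6/(⅓) = -5 + 6*3 = -5 + 18 = 13)
M(q) = (1 + q)² (M(q) = (q + 1)² = (1 + q)²)
M(W)² = ((1 + 13)²)² = (14²)² = 196² = 38416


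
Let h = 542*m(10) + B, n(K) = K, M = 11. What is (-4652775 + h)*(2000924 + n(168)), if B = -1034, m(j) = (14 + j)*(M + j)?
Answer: -8766065659972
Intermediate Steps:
m(j) = (11 + j)*(14 + j) (m(j) = (14 + j)*(11 + j) = (11 + j)*(14 + j))
h = 272134 (h = 542*(154 + 10² + 25*10) - 1034 = 542*(154 + 100 + 250) - 1034 = 542*504 - 1034 = 273168 - 1034 = 272134)
(-4652775 + h)*(2000924 + n(168)) = (-4652775 + 272134)*(2000924 + 168) = -4380641*2001092 = -8766065659972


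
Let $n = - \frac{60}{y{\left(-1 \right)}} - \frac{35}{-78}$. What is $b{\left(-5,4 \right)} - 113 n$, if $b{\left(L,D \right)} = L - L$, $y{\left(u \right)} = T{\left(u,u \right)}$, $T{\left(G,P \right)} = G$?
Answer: $- \frac{532795}{78} \approx -6830.7$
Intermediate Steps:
$y{\left(u \right)} = u$
$b{\left(L,D \right)} = 0$
$n = \frac{4715}{78}$ ($n = - \frac{60}{-1} - \frac{35}{-78} = \left(-60\right) \left(-1\right) - - \frac{35}{78} = 60 + \frac{35}{78} = \frac{4715}{78} \approx 60.449$)
$b{\left(-5,4 \right)} - 113 n = 0 - \frac{532795}{78} = - \frac{532795}{78}$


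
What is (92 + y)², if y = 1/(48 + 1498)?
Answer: 20230226289/2390116 ≈ 8464.1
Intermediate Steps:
y = 1/1546 ≈ 0.00064683
(92 + y)² = (92 + 1/1546)² = (142233/1546)² = 20230226289/2390116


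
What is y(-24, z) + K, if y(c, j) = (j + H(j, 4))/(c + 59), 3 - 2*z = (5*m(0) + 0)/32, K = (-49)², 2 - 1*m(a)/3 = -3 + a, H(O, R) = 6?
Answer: 1075729/448 ≈ 2401.2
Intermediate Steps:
m(a) = 15 - 3*a (m(a) = 6 - 3*(-3 + a) = 6 + (9 - 3*a) = 15 - 3*a)
K = 2401
z = 21/64 (z = 3/2 - (5*(15 - 3*0) + 0)/(2*32) = 3/2 - (5*(15 + 0) + 0)/(2*32) = 3/2 - (5*15 + 0)/(2*32) = 3/2 - (75 + 0)/(2*32) = 3/2 - 75/(2*32) = 3/2 - ½*75/32 = 3/2 - 75/64 = 21/64 ≈ 0.32813)
y(c, j) = (6 + j)/(59 + c) (y(c, j) = (j + 6)/(c + 59) = (6 + j)/(59 + c))
y(-24, z) + K = (6 + 21/64)/(59 - 24) + 2401 = (405/64)/35 + 2401 = (1/35)*(405/64) + 2401 = 81/448 + 2401 = 1075729/448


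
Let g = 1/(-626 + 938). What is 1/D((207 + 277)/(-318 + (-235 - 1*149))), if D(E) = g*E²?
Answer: 9609678/14641 ≈ 656.35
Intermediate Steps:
g = 1/312 ≈ 0.0032051
D(E) = E²/312
1/D((207 + 277)/(-318 + (-235 - 1*149))) = 1/(((207 + 277)/(-318 + (-235 - 1*149)))²/312) = 1/((484/(-318 + (-235 - 149)))²/312) = 1/((484/(-318 - 384))²/312) = 1/((484/(-702))²/312) = 1/((484*(-1/702))²/312) = 1/((-242/351)²/312) = 1/((1/312)*(58564/123201)) = 1/(14641/9609678) = 9609678/14641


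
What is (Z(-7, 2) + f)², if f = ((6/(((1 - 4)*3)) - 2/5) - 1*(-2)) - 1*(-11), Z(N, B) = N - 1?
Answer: 3481/225 ≈ 15.471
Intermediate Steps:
Z(N, B) = -1 + N
f = 179/15 (f = ((6/((-3*3)) - 2*⅕) + 2) + 11 = ((6/(-9) - ⅖) + 2) + 11 = ((6*(-⅑) - ⅖) + 2) + 11 = ((-⅔ - ⅖) + 2) + 11 = (-16/15 + 2) + 11 = 14/15 + 11 = 179/15 ≈ 11.933)
(Z(-7, 2) + f)² = ((-1 - 7) + 179/15)² = (-8 + 179/15)² = (59/15)² = 3481/225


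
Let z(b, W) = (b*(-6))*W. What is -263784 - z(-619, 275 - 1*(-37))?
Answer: -1422552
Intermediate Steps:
z(b, W) = -6*W*b (z(b, W) = (-6*b)*W = -6*W*b)
-263784 - z(-619, 275 - 1*(-37)) = -263784 - (-6)*(275 - 1*(-37))*(-619) = -263784 - (-6)*(275 + 37)*(-619) = -263784 - (-6)*312*(-619) = -263784 - 1*1158768 = -263784 - 1158768 = -1422552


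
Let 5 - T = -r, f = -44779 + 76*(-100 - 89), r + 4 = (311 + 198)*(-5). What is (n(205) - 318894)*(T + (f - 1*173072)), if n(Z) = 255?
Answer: 74803373001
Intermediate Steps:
r = -2549 (r = -4 + (311 + 198)*(-5) = -4 + 509*(-5) = -4 - 2545 = -2549)
f = -59143 (f = -44779 + 76*(-189) = -44779 - 14364 = -59143)
T = -2544 (T = 5 - (-1)*(-2549) = 5 - 1*2549 = 5 - 2549 = -2544)
(n(205) - 318894)*(T + (f - 1*173072)) = (255 - 318894)*(-2544 + (-59143 - 1*173072)) = -318639*(-2544 + (-59143 - 173072)) = -318639*(-2544 - 232215) = -318639*(-234759) = 74803373001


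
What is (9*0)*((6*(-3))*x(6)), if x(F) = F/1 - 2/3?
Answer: 0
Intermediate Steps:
x(F) = -⅔ + F (x(F) = F*1 - 2*⅓ = F - ⅔ = -⅔ + F)
(9*0)*((6*(-3))*x(6)) = (9*0)*((6*(-3))*(-⅔ + 6)) = 0*(-18*16/3) = 0*(-96) = 0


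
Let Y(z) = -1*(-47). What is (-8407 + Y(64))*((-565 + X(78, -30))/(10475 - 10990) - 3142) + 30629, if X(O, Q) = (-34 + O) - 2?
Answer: 2707793691/103 ≈ 2.6289e+7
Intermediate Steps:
X(O, Q) = -36 + O
Y(z) = 47
(-8407 + Y(64))*((-565 + X(78, -30))/(10475 - 10990) - 3142) + 30629 = (-8407 + 47)*((-565 + (-36 + 78))/(10475 - 10990) - 3142) + 30629 = -8360*((-565 + 42)/(-515) - 3142) + 30629 = -8360*(-523*(-1/515) - 3142) + 30629 = -8360*(523/515 - 3142) + 30629 = -8360*(-1617607/515) + 30629 = 2704638904/103 + 30629 = 2707793691/103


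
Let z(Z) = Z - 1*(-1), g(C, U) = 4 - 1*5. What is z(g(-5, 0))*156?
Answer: 0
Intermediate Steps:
g(C, U) = -1 (g(C, U) = 4 - 5 = -1)
z(Z) = 1 + Z (z(Z) = Z + 1 = 1 + Z)
z(g(-5, 0))*156 = (1 - 1)*156 = 0*156 = 0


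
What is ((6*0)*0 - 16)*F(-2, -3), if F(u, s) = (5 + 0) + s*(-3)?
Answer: -224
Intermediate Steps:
F(u, s) = 5 - 3*s
((6*0)*0 - 16)*F(-2, -3) = ((6*0)*0 - 16)*(5 - 3*(-3)) = (0*0 - 16)*(5 + 9) = (0 - 16)*14 = -16*14 = -224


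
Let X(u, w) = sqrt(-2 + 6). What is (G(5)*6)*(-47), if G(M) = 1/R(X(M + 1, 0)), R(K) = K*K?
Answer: -141/2 ≈ -70.500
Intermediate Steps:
X(u, w) = 2 (X(u, w) = sqrt(4) = 2)
R(K) = K**2
G(M) = 1/4 (G(M) = 1/(2**2) = 1/4)
(G(5)*6)*(-47) = ((1/4)*6)*(-47) = (3/2)*(-47) = -141/2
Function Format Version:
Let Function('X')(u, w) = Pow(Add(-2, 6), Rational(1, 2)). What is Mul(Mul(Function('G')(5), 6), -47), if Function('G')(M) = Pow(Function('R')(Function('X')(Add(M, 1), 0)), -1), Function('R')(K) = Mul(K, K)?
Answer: Rational(-141, 2) ≈ -70.500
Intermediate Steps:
Function('X')(u, w) = 2 (Function('X')(u, w) = Pow(4, Rational(1, 2)) = 2)
Function('R')(K) = Pow(K, 2)
Function('G')(M) = Rational(1, 4) (Function('G')(M) = Pow(Pow(2, 2), -1) = Pow(4, -1) = Rational(1, 4))
Mul(Mul(Function('G')(5), 6), -47) = Mul(Mul(Rational(1, 4), 6), -47) = Mul(Rational(3, 2), -47) = Rational(-141, 2)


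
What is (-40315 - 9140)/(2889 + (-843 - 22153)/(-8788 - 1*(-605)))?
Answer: -404690265/23663683 ≈ -17.102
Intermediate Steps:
(-40315 - 9140)/(2889 + (-843 - 22153)/(-8788 - 1*(-605))) = -49455/(2889 - 22996/(-8788 + 605)) = -49455/(2889 - 22996/(-8183)) = -49455/(2889 - 22996*(-1/8183)) = -49455/(2889 + 22996/8183) = -49455/23663683/8183 = -49455*8183/23663683 = -404690265/23663683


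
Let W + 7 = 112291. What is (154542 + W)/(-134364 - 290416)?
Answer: -133413/212390 ≈ -0.62815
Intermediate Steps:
W = 112284 (W = -7 + 112291 = 112284)
(154542 + W)/(-134364 - 290416) = (154542 + 112284)/(-134364 - 290416) = 266826/(-424780) = 266826*(-1/424780) = -133413/212390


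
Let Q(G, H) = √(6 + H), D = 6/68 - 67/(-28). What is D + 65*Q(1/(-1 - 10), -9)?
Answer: 1181/476 + 65*I*√3 ≈ 2.4811 + 112.58*I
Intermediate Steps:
D = 1181/476 (D = 6*(1/68) - 67*(-1/28) = 3/34 + 67/28 = 1181/476 ≈ 2.4811)
D + 65*Q(1/(-1 - 10), -9) = 1181/476 + 65*√(6 - 9) = 1181/476 + 65*√(-3) = 1181/476 + 65*(I*√3) = 1181/476 + 65*I*√3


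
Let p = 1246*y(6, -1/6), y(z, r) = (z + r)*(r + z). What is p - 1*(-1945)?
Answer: 798185/18 ≈ 44344.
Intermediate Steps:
y(z, r) = (r + z)² (y(z, r) = (r + z)*(r + z) = (r + z)²)
p = 763175/18 (p = 1246*(-1/6 + 6)² = 1246*(-1*⅙ + 6)² = 1246*(-⅙ + 6)² = 1246*(35/6)² = 1246*(1225/36) = 763175/18 ≈ 42399.)
p - 1*(-1945) = 763175/18 - 1*(-1945) = 763175/18 + 1945 = 798185/18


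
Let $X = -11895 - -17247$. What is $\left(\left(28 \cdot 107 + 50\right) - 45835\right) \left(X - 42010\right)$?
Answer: $1568559162$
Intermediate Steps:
$X = 5352$ ($X = -11895 + 17247 = 5352$)
$\left(\left(28 \cdot 107 + 50\right) - 45835\right) \left(X - 42010\right) = \left(\left(28 \cdot 107 + 50\right) - 45835\right) \left(5352 - 42010\right) = \left(\left(2996 + 50\right) - 45835\right) \left(-36658\right) = \left(3046 - 45835\right) \left(-36658\right) = \left(-42789\right) \left(-36658\right) = 1568559162$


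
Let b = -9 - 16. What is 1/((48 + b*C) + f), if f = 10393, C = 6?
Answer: 1/10291 ≈ 9.7172e-5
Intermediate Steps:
b = -25
1/((48 + b*C) + f) = 1/((48 - 25*6) + 10393) = 1/((48 - 150) + 10393) = 1/(-102 + 10393) = 1/10291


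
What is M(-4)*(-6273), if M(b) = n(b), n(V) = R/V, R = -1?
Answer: -6273/4 ≈ -1568.3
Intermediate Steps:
n(V) = -1/V
M(b) = -1/b
M(-4)*(-6273) = -1/(-4)*(-6273) = -1*(-¼)*(-6273) = (¼)*(-6273) = -6273/4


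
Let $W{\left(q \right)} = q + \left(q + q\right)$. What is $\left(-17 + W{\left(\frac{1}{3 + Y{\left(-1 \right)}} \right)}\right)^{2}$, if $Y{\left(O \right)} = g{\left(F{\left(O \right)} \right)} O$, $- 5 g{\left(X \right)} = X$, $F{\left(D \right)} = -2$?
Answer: $\frac{42436}{169} \approx 251.1$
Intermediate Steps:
$g{\left(X \right)} = - \frac{X}{5}$
$Y{\left(O \right)} = \frac{2 O}{5}$ ($Y{\left(O \right)} = \left(- \frac{1}{5}\right) \left(-2\right) O = \frac{2 O}{5}$)
$W{\left(q \right)} = 3 q$ ($W{\left(q \right)} = q + 2 q = 3 q$)
$\left(-17 + W{\left(\frac{1}{3 + Y{\left(-1 \right)}} \right)}\right)^{2} = \left(-17 + \frac{3}{3 + \frac{2}{5} \left(-1\right)}\right)^{2} = \left(-17 + \frac{3}{3 - \frac{2}{5}}\right)^{2} = \left(-17 + \frac{3}{\frac{13}{5}}\right)^{2} = \left(-17 + 3 \cdot \frac{5}{13}\right)^{2} = \left(-17 + \frac{15}{13}\right)^{2} = \left(- \frac{206}{13}\right)^{2} = \frac{42436}{169}$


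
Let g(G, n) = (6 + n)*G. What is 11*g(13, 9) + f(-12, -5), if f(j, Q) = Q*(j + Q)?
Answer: 2230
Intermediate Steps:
g(G, n) = G*(6 + n)
f(j, Q) = Q*(Q + j)
11*g(13, 9) + f(-12, -5) = 11*(13*(6 + 9)) - 5*(-5 - 12) = 11*(13*15) - 5*(-17) = 11*195 + 85 = 2145 + 85 = 2230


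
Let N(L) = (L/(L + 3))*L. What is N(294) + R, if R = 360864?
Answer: 11918116/33 ≈ 3.6116e+5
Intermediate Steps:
N(L) = L²/(3 + L) (N(L) = (L/(3 + L))*L = L²/(3 + L))
N(294) + R = 294²/(3 + 294) + 360864 = 86436/297 + 360864 = 86436*(1/297) + 360864 = 9604/33 + 360864 = 11918116/33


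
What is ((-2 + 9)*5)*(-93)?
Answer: -3255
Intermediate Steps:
((-2 + 9)*5)*(-93) = (7*5)*(-93) = 35*(-93) = -3255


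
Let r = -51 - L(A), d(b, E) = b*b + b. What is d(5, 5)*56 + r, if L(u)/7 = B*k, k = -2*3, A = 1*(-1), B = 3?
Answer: 1755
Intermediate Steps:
A = -1
k = -6
L(u) = -126 (L(u) = 7*(3*(-6)) = 7*(-18) = -126)
d(b, E) = b + b² (d(b, E) = b² + b = b + b²)
r = 75 (r = -51 - 1*(-126) = -51 + 126 = 75)
d(5, 5)*56 + r = (5*(1 + 5))*56 + 75 = (5*6)*56 + 75 = 30*56 + 75 = 1680 + 75 = 1755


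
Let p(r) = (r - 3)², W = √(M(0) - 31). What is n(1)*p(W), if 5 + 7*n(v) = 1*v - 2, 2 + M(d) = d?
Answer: 144/7 + 36*I*√33/7 ≈ 20.571 + 29.543*I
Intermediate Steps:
M(d) = -2 + d
n(v) = -1 + v/7 (n(v) = -5/7 + (1*v - 2)/7 = -5/7 + (v - 2)/7 = -5/7 + (-2 + v)/7 = -5/7 + (-2/7 + v/7) = -1 + v/7)
W = I*√33 (W = √((-2 + 0) - 31) = √(-2 - 31) = √(-33) = I*√33 ≈ 5.7446*I)
p(r) = (-3 + r)²
n(1)*p(W) = (-1 + (⅐)*1)*(-3 + I*√33)² = (-1 + ⅐)*(-3 + I*√33)² = -6*(-3 + I*√33)²/7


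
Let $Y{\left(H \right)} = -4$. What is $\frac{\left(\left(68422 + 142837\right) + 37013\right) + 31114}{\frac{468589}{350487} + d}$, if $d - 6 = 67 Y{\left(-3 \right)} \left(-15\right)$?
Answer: $\frac{97921160982}{1411529251} \approx 69.372$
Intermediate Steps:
$d = 4026$ ($d = 6 + 67 \left(-4\right) \left(-15\right) = 6 - -4020 = 6 + 4020 = 4026$)
$\frac{\left(\left(68422 + 142837\right) + 37013\right) + 31114}{\frac{468589}{350487} + d} = \frac{\left(\left(68422 + 142837\right) + 37013\right) + 31114}{\frac{468589}{350487} + 4026} = \frac{\left(211259 + 37013\right) + 31114}{468589 \cdot \frac{1}{350487} + 4026} = \frac{248272 + 31114}{\frac{468589}{350487} + 4026} = \frac{279386}{\frac{1411529251}{350487}} = 279386 \cdot \frac{350487}{1411529251} = \frac{97921160982}{1411529251}$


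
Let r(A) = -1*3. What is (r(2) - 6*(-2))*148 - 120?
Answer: 1212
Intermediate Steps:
r(A) = -3
(r(2) - 6*(-2))*148 - 120 = (-3 - 6*(-2))*148 - 120 = (-3 + 12)*148 - 120 = 9*148 - 120 = 1332 - 120 = 1212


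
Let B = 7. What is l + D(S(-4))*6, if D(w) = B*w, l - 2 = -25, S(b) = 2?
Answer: 61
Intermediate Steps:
l = -23 (l = 2 - 25 = -23)
D(w) = 7*w
l + D(S(-4))*6 = -23 + (7*2)*6 = -23 + 14*6 = -23 + 84 = 61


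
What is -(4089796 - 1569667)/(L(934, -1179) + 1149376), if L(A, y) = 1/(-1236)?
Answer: -3114879444/1420628735 ≈ -2.1926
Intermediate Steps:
L(A, y) = -1/1236
-(4089796 - 1569667)/(L(934, -1179) + 1149376) = -(4089796 - 1569667)/(-1/1236 + 1149376) = -2520129/1420628735/1236 = -2520129*1236/1420628735 = -1*3114879444/1420628735 = -3114879444/1420628735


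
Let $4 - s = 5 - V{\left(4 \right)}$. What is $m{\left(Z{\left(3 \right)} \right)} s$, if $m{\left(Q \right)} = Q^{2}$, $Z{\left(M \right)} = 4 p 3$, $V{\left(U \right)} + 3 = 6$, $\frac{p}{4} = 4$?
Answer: $73728$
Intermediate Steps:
$p = 16$ ($p = 4 \cdot 4 = 16$)
$V{\left(U \right)} = 3$ ($V{\left(U \right)} = -3 + 6 = 3$)
$s = 2$ ($s = 4 - \left(5 - 3\right) = 4 - 2 = 2$)
$Z{\left(M \right)} = 192$ ($Z{\left(M \right)} = 4 \cdot 16 \cdot 3 = 64 \cdot 3 = 192$)
$m{\left(Z{\left(3 \right)} \right)} s = 192^{2} \cdot 2 = 36864 \cdot 2 = 73728$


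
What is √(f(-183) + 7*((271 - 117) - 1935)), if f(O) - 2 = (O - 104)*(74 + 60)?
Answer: I*√50923 ≈ 225.66*I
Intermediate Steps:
f(O) = -13934 + 134*O (f(O) = 2 + (O - 104)*(74 + 60) = 2 + (-104 + O)*134 = 2 + (-13936 + 134*O) = -13934 + 134*O)
√(f(-183) + 7*((271 - 117) - 1935)) = √((-13934 + 134*(-183)) + 7*((271 - 117) - 1935)) = √((-13934 - 24522) + 7*(154 - 1935)) = √(-38456 + 7*(-1781)) = √(-38456 - 12467) = √(-50923) = I*√50923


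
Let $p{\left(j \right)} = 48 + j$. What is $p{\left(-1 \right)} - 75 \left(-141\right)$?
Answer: $10622$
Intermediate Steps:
$p{\left(-1 \right)} - 75 \left(-141\right) = \left(48 - 1\right) - 75 \left(-141\right) = 47 - -10575 = 47 + 10575 = 10622$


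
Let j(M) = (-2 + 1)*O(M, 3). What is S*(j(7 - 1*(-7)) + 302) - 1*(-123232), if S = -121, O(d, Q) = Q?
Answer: 87053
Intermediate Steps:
j(M) = -3 (j(M) = (-2 + 1)*3 = -1*3 = -3)
S*(j(7 - 1*(-7)) + 302) - 1*(-123232) = -121*(-3 + 302) - 1*(-123232) = -121*299 + 123232 = -36179 + 123232 = 87053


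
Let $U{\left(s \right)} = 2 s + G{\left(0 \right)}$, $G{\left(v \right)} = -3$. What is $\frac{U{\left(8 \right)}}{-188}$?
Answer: $- \frac{13}{188} \approx -0.069149$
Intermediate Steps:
$U{\left(s \right)} = -3 + 2 s$ ($U{\left(s \right)} = 2 s - 3 = -3 + 2 s$)
$\frac{U{\left(8 \right)}}{-188} = \frac{-3 + 2 \cdot 8}{-188} = \left(-3 + 16\right) \left(- \frac{1}{188}\right) = 13 \left(- \frac{1}{188}\right) = - \frac{13}{188}$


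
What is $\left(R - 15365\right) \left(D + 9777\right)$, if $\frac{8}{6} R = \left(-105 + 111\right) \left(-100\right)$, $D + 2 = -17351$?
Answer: $119814440$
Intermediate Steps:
$D = -17353$ ($D = -2 - 17351 = -17353$)
$R = -450$ ($R = \frac{3 \left(-105 + 111\right) \left(-100\right)}{4} = \frac{3 \cdot 6 \left(-100\right)}{4} = \frac{3}{4} \left(-600\right) = -450$)
$\left(R - 15365\right) \left(D + 9777\right) = \left(-450 - 15365\right) \left(-17353 + 9777\right) = \left(-15815\right) \left(-7576\right) = 119814440$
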